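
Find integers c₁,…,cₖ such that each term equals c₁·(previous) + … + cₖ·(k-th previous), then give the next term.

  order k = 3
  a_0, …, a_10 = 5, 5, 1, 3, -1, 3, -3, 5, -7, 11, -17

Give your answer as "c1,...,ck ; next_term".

  a_3 = -2·1 + 0·5 + 1·5 = 3
  a_4 = -2·3 + 0·1 + 1·5 = -1
  a_5 = -2·-1 + 0·3 + 1·1 = 3
  a_6 = -2·3 + 0·-1 + 1·3 = -3
  a_7 = -2·-3 + 0·3 + 1·-1 = 5
  a_8 = -2·5 + 0·-3 + 1·3 = -7
  a_9 = -2·-7 + 0·5 + 1·-3 = 11
  a_10 = -2·11 + 0·-7 + 1·5 = -17
  a_11 = -2·-17 + 0·11 + 1·-7 = 27

-2,0,1 ; 27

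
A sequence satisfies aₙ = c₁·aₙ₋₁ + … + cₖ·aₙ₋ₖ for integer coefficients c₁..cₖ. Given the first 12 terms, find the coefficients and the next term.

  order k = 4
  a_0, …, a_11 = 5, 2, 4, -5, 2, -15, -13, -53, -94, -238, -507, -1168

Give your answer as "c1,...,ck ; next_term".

  a_4 = 1·-5 + 3·4 + 0·2 + -1·5 = 2
  a_5 = 1·2 + 3·-5 + 0·4 + -1·2 = -15
  a_6 = 1·-15 + 3·2 + 0·-5 + -1·4 = -13
  a_7 = 1·-13 + 3·-15 + 0·2 + -1·-5 = -53
  a_8 = 1·-53 + 3·-13 + 0·-15 + -1·2 = -94
  a_9 = 1·-94 + 3·-53 + 0·-13 + -1·-15 = -238
  a_10 = 1·-238 + 3·-94 + 0·-53 + -1·-13 = -507
  a_11 = 1·-507 + 3·-238 + 0·-94 + -1·-53 = -1168
  a_12 = 1·-1168 + 3·-507 + 0·-238 + -1·-94 = -2595

1,3,0,-1 ; -2595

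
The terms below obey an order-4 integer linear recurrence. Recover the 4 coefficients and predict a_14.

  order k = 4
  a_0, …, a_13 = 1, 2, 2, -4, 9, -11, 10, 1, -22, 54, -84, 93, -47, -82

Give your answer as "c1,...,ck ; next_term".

-1,1,2,-1 ; 305

  a_4 = -1·-4 + 1·2 + 2·2 + -1·1 = 9
  a_5 = -1·9 + 1·-4 + 2·2 + -1·2 = -11
  a_6 = -1·-11 + 1·9 + 2·-4 + -1·2 = 10
  a_7 = -1·10 + 1·-11 + 2·9 + -1·-4 = 1
  a_8 = -1·1 + 1·10 + 2·-11 + -1·9 = -22
  a_9 = -1·-22 + 1·1 + 2·10 + -1·-11 = 54
  a_10 = -1·54 + 1·-22 + 2·1 + -1·10 = -84
  a_11 = -1·-84 + 1·54 + 2·-22 + -1·1 = 93
  a_12 = -1·93 + 1·-84 + 2·54 + -1·-22 = -47
  a_13 = -1·-47 + 1·93 + 2·-84 + -1·54 = -82
  a_14 = -1·-82 + 1·-47 + 2·93 + -1·-84 = 305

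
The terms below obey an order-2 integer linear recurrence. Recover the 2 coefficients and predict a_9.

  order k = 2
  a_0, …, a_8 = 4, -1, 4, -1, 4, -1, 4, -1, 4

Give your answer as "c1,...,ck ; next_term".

  a_2 = 0·-1 + 1·4 = 4
  a_3 = 0·4 + 1·-1 = -1
  a_4 = 0·-1 + 1·4 = 4
  a_5 = 0·4 + 1·-1 = -1
  a_6 = 0·-1 + 1·4 = 4
  a_7 = 0·4 + 1·-1 = -1
  a_8 = 0·-1 + 1·4 = 4
  a_9 = 0·4 + 1·-1 = -1

0,1 ; -1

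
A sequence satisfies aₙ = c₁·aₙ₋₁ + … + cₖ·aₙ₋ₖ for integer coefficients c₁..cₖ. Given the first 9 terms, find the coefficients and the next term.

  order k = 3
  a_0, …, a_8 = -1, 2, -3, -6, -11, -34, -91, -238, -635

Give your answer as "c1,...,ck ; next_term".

2,1,2 ; -1690

  a_3 = 2·-3 + 1·2 + 2·-1 = -6
  a_4 = 2·-6 + 1·-3 + 2·2 = -11
  a_5 = 2·-11 + 1·-6 + 2·-3 = -34
  a_6 = 2·-34 + 1·-11 + 2·-6 = -91
  a_7 = 2·-91 + 1·-34 + 2·-11 = -238
  a_8 = 2·-238 + 1·-91 + 2·-34 = -635
  a_9 = 2·-635 + 1·-238 + 2·-91 = -1690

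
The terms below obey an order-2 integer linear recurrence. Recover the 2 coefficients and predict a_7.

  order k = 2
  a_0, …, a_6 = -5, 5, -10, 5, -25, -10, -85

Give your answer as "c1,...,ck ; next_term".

  a_2 = 1·5 + 3·-5 = -10
  a_3 = 1·-10 + 3·5 = 5
  a_4 = 1·5 + 3·-10 = -25
  a_5 = 1·-25 + 3·5 = -10
  a_6 = 1·-10 + 3·-25 = -85
  a_7 = 1·-85 + 3·-10 = -115

1,3 ; -115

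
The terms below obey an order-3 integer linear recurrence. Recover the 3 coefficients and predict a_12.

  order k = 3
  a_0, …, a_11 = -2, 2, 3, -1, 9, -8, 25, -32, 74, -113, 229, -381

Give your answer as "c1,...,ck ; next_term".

  a_3 = -1·3 + 2·2 + 1·-2 = -1
  a_4 = -1·-1 + 2·3 + 1·2 = 9
  a_5 = -1·9 + 2·-1 + 1·3 = -8
  a_6 = -1·-8 + 2·9 + 1·-1 = 25
  a_7 = -1·25 + 2·-8 + 1·9 = -32
  a_8 = -1·-32 + 2·25 + 1·-8 = 74
  a_9 = -1·74 + 2·-32 + 1·25 = -113
  a_10 = -1·-113 + 2·74 + 1·-32 = 229
  a_11 = -1·229 + 2·-113 + 1·74 = -381
  a_12 = -1·-381 + 2·229 + 1·-113 = 726

-1,2,1 ; 726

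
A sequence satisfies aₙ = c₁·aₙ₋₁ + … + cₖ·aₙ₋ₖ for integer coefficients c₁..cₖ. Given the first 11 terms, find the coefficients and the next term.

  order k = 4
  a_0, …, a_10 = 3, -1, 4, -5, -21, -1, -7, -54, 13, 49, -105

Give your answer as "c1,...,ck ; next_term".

1,-1,3,-3 ; 47

  a_4 = 1·-5 + -1·4 + 3·-1 + -3·3 = -21
  a_5 = 1·-21 + -1·-5 + 3·4 + -3·-1 = -1
  a_6 = 1·-1 + -1·-21 + 3·-5 + -3·4 = -7
  a_7 = 1·-7 + -1·-1 + 3·-21 + -3·-5 = -54
  a_8 = 1·-54 + -1·-7 + 3·-1 + -3·-21 = 13
  a_9 = 1·13 + -1·-54 + 3·-7 + -3·-1 = 49
  a_10 = 1·49 + -1·13 + 3·-54 + -3·-7 = -105
  a_11 = 1·-105 + -1·49 + 3·13 + -3·-54 = 47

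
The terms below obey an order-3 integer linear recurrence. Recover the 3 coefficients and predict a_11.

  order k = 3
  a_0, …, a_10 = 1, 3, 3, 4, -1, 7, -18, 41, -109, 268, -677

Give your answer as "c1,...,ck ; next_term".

  a_3 = -1·3 + 3·3 + -2·1 = 4
  a_4 = -1·4 + 3·3 + -2·3 = -1
  a_5 = -1·-1 + 3·4 + -2·3 = 7
  a_6 = -1·7 + 3·-1 + -2·4 = -18
  a_7 = -1·-18 + 3·7 + -2·-1 = 41
  a_8 = -1·41 + 3·-18 + -2·7 = -109
  a_9 = -1·-109 + 3·41 + -2·-18 = 268
  a_10 = -1·268 + 3·-109 + -2·41 = -677
  a_11 = -1·-677 + 3·268 + -2·-109 = 1699

-1,3,-2 ; 1699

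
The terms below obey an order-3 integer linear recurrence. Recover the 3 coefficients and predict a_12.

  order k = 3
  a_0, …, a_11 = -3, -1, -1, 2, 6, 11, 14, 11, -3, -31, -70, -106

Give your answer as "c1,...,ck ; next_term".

2,-1,-1 ; -111

  a_3 = 2·-1 + -1·-1 + -1·-3 = 2
  a_4 = 2·2 + -1·-1 + -1·-1 = 6
  a_5 = 2·6 + -1·2 + -1·-1 = 11
  a_6 = 2·11 + -1·6 + -1·2 = 14
  a_7 = 2·14 + -1·11 + -1·6 = 11
  a_8 = 2·11 + -1·14 + -1·11 = -3
  a_9 = 2·-3 + -1·11 + -1·14 = -31
  a_10 = 2·-31 + -1·-3 + -1·11 = -70
  a_11 = 2·-70 + -1·-31 + -1·-3 = -106
  a_12 = 2·-106 + -1·-70 + -1·-31 = -111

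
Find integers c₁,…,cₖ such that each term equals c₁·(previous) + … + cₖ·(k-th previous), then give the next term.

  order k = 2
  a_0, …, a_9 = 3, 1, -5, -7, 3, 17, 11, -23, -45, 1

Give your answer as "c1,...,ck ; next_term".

  a_2 = 1·1 + -2·3 = -5
  a_3 = 1·-5 + -2·1 = -7
  a_4 = 1·-7 + -2·-5 = 3
  a_5 = 1·3 + -2·-7 = 17
  a_6 = 1·17 + -2·3 = 11
  a_7 = 1·11 + -2·17 = -23
  a_8 = 1·-23 + -2·11 = -45
  a_9 = 1·-45 + -2·-23 = 1
  a_10 = 1·1 + -2·-45 = 91

1,-2 ; 91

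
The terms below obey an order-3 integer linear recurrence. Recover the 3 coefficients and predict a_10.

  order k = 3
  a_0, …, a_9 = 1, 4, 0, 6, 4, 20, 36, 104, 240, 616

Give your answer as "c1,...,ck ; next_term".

  a_3 = 2·0 + 2·4 + -2·1 = 6
  a_4 = 2·6 + 2·0 + -2·4 = 4
  a_5 = 2·4 + 2·6 + -2·0 = 20
  a_6 = 2·20 + 2·4 + -2·6 = 36
  a_7 = 2·36 + 2·20 + -2·4 = 104
  a_8 = 2·104 + 2·36 + -2·20 = 240
  a_9 = 2·240 + 2·104 + -2·36 = 616
  a_10 = 2·616 + 2·240 + -2·104 = 1504

2,2,-2 ; 1504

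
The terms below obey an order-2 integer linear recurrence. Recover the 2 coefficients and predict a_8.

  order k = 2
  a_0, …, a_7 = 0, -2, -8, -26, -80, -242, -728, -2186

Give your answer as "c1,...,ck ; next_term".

  a_2 = 4·-2 + -3·0 = -8
  a_3 = 4·-8 + -3·-2 = -26
  a_4 = 4·-26 + -3·-8 = -80
  a_5 = 4·-80 + -3·-26 = -242
  a_6 = 4·-242 + -3·-80 = -728
  a_7 = 4·-728 + -3·-242 = -2186
  a_8 = 4·-2186 + -3·-728 = -6560

4,-3 ; -6560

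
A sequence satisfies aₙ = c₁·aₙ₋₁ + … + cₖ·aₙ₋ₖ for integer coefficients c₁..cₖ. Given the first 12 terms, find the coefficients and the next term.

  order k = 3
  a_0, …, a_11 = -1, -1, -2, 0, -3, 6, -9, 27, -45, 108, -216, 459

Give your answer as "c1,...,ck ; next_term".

0,3,-3 ; -972

  a_3 = 0·-2 + 3·-1 + -3·-1 = 0
  a_4 = 0·0 + 3·-2 + -3·-1 = -3
  a_5 = 0·-3 + 3·0 + -3·-2 = 6
  a_6 = 0·6 + 3·-3 + -3·0 = -9
  a_7 = 0·-9 + 3·6 + -3·-3 = 27
  a_8 = 0·27 + 3·-9 + -3·6 = -45
  a_9 = 0·-45 + 3·27 + -3·-9 = 108
  a_10 = 0·108 + 3·-45 + -3·27 = -216
  a_11 = 0·-216 + 3·108 + -3·-45 = 459
  a_12 = 0·459 + 3·-216 + -3·108 = -972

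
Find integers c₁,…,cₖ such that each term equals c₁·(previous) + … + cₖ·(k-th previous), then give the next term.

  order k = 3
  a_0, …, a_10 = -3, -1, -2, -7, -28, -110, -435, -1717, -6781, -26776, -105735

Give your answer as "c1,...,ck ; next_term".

  a_3 = 3·-2 + 4·-1 + -1·-3 = -7
  a_4 = 3·-7 + 4·-2 + -1·-1 = -28
  a_5 = 3·-28 + 4·-7 + -1·-2 = -110
  a_6 = 3·-110 + 4·-28 + -1·-7 = -435
  a_7 = 3·-435 + 4·-110 + -1·-28 = -1717
  a_8 = 3·-1717 + 4·-435 + -1·-110 = -6781
  a_9 = 3·-6781 + 4·-1717 + -1·-435 = -26776
  a_10 = 3·-26776 + 4·-6781 + -1·-1717 = -105735
  a_11 = 3·-105735 + 4·-26776 + -1·-6781 = -417528

3,4,-1 ; -417528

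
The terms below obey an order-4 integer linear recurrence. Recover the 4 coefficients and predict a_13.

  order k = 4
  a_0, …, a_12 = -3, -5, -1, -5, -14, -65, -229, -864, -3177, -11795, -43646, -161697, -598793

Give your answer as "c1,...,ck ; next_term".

3,3,-2,2 ; -2217768

  a_4 = 3·-5 + 3·-1 + -2·-5 + 2·-3 = -14
  a_5 = 3·-14 + 3·-5 + -2·-1 + 2·-5 = -65
  a_6 = 3·-65 + 3·-14 + -2·-5 + 2·-1 = -229
  a_7 = 3·-229 + 3·-65 + -2·-14 + 2·-5 = -864
  a_8 = 3·-864 + 3·-229 + -2·-65 + 2·-14 = -3177
  a_9 = 3·-3177 + 3·-864 + -2·-229 + 2·-65 = -11795
  a_10 = 3·-11795 + 3·-3177 + -2·-864 + 2·-229 = -43646
  a_11 = 3·-43646 + 3·-11795 + -2·-3177 + 2·-864 = -161697
  a_12 = 3·-161697 + 3·-43646 + -2·-11795 + 2·-3177 = -598793
  a_13 = 3·-598793 + 3·-161697 + -2·-43646 + 2·-11795 = -2217768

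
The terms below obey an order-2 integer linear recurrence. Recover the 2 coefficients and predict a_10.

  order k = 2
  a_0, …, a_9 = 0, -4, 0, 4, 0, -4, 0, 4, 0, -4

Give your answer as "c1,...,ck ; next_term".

0,-1 ; 0

  a_2 = 0·-4 + -1·0 = 0
  a_3 = 0·0 + -1·-4 = 4
  a_4 = 0·4 + -1·0 = 0
  a_5 = 0·0 + -1·4 = -4
  a_6 = 0·-4 + -1·0 = 0
  a_7 = 0·0 + -1·-4 = 4
  a_8 = 0·4 + -1·0 = 0
  a_9 = 0·0 + -1·4 = -4
  a_10 = 0·-4 + -1·0 = 0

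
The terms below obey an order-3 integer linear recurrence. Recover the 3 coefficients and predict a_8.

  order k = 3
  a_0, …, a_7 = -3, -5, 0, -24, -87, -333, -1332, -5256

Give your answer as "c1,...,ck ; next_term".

3,3,3 ; -20763

  a_3 = 3·0 + 3·-5 + 3·-3 = -24
  a_4 = 3·-24 + 3·0 + 3·-5 = -87
  a_5 = 3·-87 + 3·-24 + 3·0 = -333
  a_6 = 3·-333 + 3·-87 + 3·-24 = -1332
  a_7 = 3·-1332 + 3·-333 + 3·-87 = -5256
  a_8 = 3·-5256 + 3·-1332 + 3·-333 = -20763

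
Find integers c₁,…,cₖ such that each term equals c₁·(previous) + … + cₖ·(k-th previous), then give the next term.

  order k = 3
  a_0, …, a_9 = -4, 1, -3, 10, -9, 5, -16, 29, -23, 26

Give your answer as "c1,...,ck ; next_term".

  a_3 = -1·-3 + -1·1 + -2·-4 = 10
  a_4 = -1·10 + -1·-3 + -2·1 = -9
  a_5 = -1·-9 + -1·10 + -2·-3 = 5
  a_6 = -1·5 + -1·-9 + -2·10 = -16
  a_7 = -1·-16 + -1·5 + -2·-9 = 29
  a_8 = -1·29 + -1·-16 + -2·5 = -23
  a_9 = -1·-23 + -1·29 + -2·-16 = 26
  a_10 = -1·26 + -1·-23 + -2·29 = -61

-1,-1,-2 ; -61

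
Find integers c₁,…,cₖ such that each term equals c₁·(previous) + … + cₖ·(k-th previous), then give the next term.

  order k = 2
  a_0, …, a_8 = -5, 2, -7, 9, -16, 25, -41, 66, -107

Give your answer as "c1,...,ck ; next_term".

  a_2 = -1·2 + 1·-5 = -7
  a_3 = -1·-7 + 1·2 = 9
  a_4 = -1·9 + 1·-7 = -16
  a_5 = -1·-16 + 1·9 = 25
  a_6 = -1·25 + 1·-16 = -41
  a_7 = -1·-41 + 1·25 = 66
  a_8 = -1·66 + 1·-41 = -107
  a_9 = -1·-107 + 1·66 = 173

-1,1 ; 173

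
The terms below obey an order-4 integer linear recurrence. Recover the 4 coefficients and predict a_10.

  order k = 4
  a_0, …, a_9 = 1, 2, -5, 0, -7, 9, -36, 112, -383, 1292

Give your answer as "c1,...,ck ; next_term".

-3,2,2,-1 ; -4382

  a_4 = -3·0 + 2·-5 + 2·2 + -1·1 = -7
  a_5 = -3·-7 + 2·0 + 2·-5 + -1·2 = 9
  a_6 = -3·9 + 2·-7 + 2·0 + -1·-5 = -36
  a_7 = -3·-36 + 2·9 + 2·-7 + -1·0 = 112
  a_8 = -3·112 + 2·-36 + 2·9 + -1·-7 = -383
  a_9 = -3·-383 + 2·112 + 2·-36 + -1·9 = 1292
  a_10 = -3·1292 + 2·-383 + 2·112 + -1·-36 = -4382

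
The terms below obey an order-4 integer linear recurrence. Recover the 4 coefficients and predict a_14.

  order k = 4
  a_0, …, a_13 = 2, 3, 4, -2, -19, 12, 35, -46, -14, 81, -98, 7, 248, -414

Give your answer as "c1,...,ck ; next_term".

-1,-3,-1,-3 ; -43

  a_4 = -1·-2 + -3·4 + -1·3 + -3·2 = -19
  a_5 = -1·-19 + -3·-2 + -1·4 + -3·3 = 12
  a_6 = -1·12 + -3·-19 + -1·-2 + -3·4 = 35
  a_7 = -1·35 + -3·12 + -1·-19 + -3·-2 = -46
  a_8 = -1·-46 + -3·35 + -1·12 + -3·-19 = -14
  a_9 = -1·-14 + -3·-46 + -1·35 + -3·12 = 81
  a_10 = -1·81 + -3·-14 + -1·-46 + -3·35 = -98
  a_11 = -1·-98 + -3·81 + -1·-14 + -3·-46 = 7
  a_12 = -1·7 + -3·-98 + -1·81 + -3·-14 = 248
  a_13 = -1·248 + -3·7 + -1·-98 + -3·81 = -414
  a_14 = -1·-414 + -3·248 + -1·7 + -3·-98 = -43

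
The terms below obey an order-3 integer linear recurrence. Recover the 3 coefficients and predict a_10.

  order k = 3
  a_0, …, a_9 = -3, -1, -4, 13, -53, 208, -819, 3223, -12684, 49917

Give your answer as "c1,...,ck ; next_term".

-4,0,1 ; -196445

  a_3 = -4·-4 + 0·-1 + 1·-3 = 13
  a_4 = -4·13 + 0·-4 + 1·-1 = -53
  a_5 = -4·-53 + 0·13 + 1·-4 = 208
  a_6 = -4·208 + 0·-53 + 1·13 = -819
  a_7 = -4·-819 + 0·208 + 1·-53 = 3223
  a_8 = -4·3223 + 0·-819 + 1·208 = -12684
  a_9 = -4·-12684 + 0·3223 + 1·-819 = 49917
  a_10 = -4·49917 + 0·-12684 + 1·3223 = -196445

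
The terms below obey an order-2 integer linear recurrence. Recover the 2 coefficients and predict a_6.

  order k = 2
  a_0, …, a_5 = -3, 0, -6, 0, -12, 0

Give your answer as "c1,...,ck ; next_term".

  a_2 = 0·0 + 2·-3 = -6
  a_3 = 0·-6 + 2·0 = 0
  a_4 = 0·0 + 2·-6 = -12
  a_5 = 0·-12 + 2·0 = 0
  a_6 = 0·0 + 2·-12 = -24

0,2 ; -24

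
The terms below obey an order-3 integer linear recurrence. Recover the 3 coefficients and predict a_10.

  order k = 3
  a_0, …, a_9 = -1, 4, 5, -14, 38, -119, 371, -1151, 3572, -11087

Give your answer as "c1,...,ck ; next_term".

  a_3 = -3·5 + 0·4 + -1·-1 = -14
  a_4 = -3·-14 + 0·5 + -1·4 = 38
  a_5 = -3·38 + 0·-14 + -1·5 = -119
  a_6 = -3·-119 + 0·38 + -1·-14 = 371
  a_7 = -3·371 + 0·-119 + -1·38 = -1151
  a_8 = -3·-1151 + 0·371 + -1·-119 = 3572
  a_9 = -3·3572 + 0·-1151 + -1·371 = -11087
  a_10 = -3·-11087 + 0·3572 + -1·-1151 = 34412

-3,0,-1 ; 34412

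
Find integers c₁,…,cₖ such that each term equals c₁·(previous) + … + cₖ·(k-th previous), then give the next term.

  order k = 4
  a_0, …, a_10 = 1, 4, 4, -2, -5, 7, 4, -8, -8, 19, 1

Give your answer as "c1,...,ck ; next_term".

-1,-1,-1,1 ; -20

  a_4 = -1·-2 + -1·4 + -1·4 + 1·1 = -5
  a_5 = -1·-5 + -1·-2 + -1·4 + 1·4 = 7
  a_6 = -1·7 + -1·-5 + -1·-2 + 1·4 = 4
  a_7 = -1·4 + -1·7 + -1·-5 + 1·-2 = -8
  a_8 = -1·-8 + -1·4 + -1·7 + 1·-5 = -8
  a_9 = -1·-8 + -1·-8 + -1·4 + 1·7 = 19
  a_10 = -1·19 + -1·-8 + -1·-8 + 1·4 = 1
  a_11 = -1·1 + -1·19 + -1·-8 + 1·-8 = -20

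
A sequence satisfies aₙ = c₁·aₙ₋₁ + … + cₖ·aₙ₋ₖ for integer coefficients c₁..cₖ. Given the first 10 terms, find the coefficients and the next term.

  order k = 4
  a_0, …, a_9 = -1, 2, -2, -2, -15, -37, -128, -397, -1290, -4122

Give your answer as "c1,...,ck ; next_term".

  a_4 = 3·-2 + 1·-2 + -2·2 + 3·-1 = -15
  a_5 = 3·-15 + 1·-2 + -2·-2 + 3·2 = -37
  a_6 = 3·-37 + 1·-15 + -2·-2 + 3·-2 = -128
  a_7 = 3·-128 + 1·-37 + -2·-15 + 3·-2 = -397
  a_8 = 3·-397 + 1·-128 + -2·-37 + 3·-15 = -1290
  a_9 = 3·-1290 + 1·-397 + -2·-128 + 3·-37 = -4122
  a_10 = 3·-4122 + 1·-1290 + -2·-397 + 3·-128 = -13246

3,1,-2,3 ; -13246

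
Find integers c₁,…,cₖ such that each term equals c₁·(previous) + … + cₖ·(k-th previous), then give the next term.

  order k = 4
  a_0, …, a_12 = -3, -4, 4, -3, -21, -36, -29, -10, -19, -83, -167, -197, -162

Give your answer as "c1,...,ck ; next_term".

2,-2,1,1 ; -180

  a_4 = 2·-3 + -2·4 + 1·-4 + 1·-3 = -21
  a_5 = 2·-21 + -2·-3 + 1·4 + 1·-4 = -36
  a_6 = 2·-36 + -2·-21 + 1·-3 + 1·4 = -29
  a_7 = 2·-29 + -2·-36 + 1·-21 + 1·-3 = -10
  a_8 = 2·-10 + -2·-29 + 1·-36 + 1·-21 = -19
  a_9 = 2·-19 + -2·-10 + 1·-29 + 1·-36 = -83
  a_10 = 2·-83 + -2·-19 + 1·-10 + 1·-29 = -167
  a_11 = 2·-167 + -2·-83 + 1·-19 + 1·-10 = -197
  a_12 = 2·-197 + -2·-167 + 1·-83 + 1·-19 = -162
  a_13 = 2·-162 + -2·-197 + 1·-167 + 1·-83 = -180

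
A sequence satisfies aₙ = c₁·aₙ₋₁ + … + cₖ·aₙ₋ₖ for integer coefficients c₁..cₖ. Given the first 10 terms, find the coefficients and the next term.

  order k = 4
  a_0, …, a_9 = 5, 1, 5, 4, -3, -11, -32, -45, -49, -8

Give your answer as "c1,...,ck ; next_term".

1,1,-2,-2 ; 97

  a_4 = 1·4 + 1·5 + -2·1 + -2·5 = -3
  a_5 = 1·-3 + 1·4 + -2·5 + -2·1 = -11
  a_6 = 1·-11 + 1·-3 + -2·4 + -2·5 = -32
  a_7 = 1·-32 + 1·-11 + -2·-3 + -2·4 = -45
  a_8 = 1·-45 + 1·-32 + -2·-11 + -2·-3 = -49
  a_9 = 1·-49 + 1·-45 + -2·-32 + -2·-11 = -8
  a_10 = 1·-8 + 1·-49 + -2·-45 + -2·-32 = 97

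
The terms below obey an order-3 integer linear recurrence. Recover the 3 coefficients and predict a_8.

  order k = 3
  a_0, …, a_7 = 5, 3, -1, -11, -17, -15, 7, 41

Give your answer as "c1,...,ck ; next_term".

1,0,-2 ; 71

  a_3 = 1·-1 + 0·3 + -2·5 = -11
  a_4 = 1·-11 + 0·-1 + -2·3 = -17
  a_5 = 1·-17 + 0·-11 + -2·-1 = -15
  a_6 = 1·-15 + 0·-17 + -2·-11 = 7
  a_7 = 1·7 + 0·-15 + -2·-17 = 41
  a_8 = 1·41 + 0·7 + -2·-15 = 71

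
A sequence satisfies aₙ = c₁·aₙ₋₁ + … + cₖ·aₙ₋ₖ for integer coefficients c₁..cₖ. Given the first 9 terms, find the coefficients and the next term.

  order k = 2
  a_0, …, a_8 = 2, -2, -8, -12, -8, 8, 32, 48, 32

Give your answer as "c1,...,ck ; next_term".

2,-2 ; -32

  a_2 = 2·-2 + -2·2 = -8
  a_3 = 2·-8 + -2·-2 = -12
  a_4 = 2·-12 + -2·-8 = -8
  a_5 = 2·-8 + -2·-12 = 8
  a_6 = 2·8 + -2·-8 = 32
  a_7 = 2·32 + -2·8 = 48
  a_8 = 2·48 + -2·32 = 32
  a_9 = 2·32 + -2·48 = -32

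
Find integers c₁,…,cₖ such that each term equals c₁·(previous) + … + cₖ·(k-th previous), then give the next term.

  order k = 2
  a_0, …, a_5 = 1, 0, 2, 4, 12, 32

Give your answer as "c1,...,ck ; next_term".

2,2 ; 88

  a_2 = 2·0 + 2·1 = 2
  a_3 = 2·2 + 2·0 = 4
  a_4 = 2·4 + 2·2 = 12
  a_5 = 2·12 + 2·4 = 32
  a_6 = 2·32 + 2·12 = 88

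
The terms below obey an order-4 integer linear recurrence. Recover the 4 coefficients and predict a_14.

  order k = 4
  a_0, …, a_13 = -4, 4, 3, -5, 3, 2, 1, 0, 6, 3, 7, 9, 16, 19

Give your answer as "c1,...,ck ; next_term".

0,1,1,1 ; 32

  a_4 = 0·-5 + 1·3 + 1·4 + 1·-4 = 3
  a_5 = 0·3 + 1·-5 + 1·3 + 1·4 = 2
  a_6 = 0·2 + 1·3 + 1·-5 + 1·3 = 1
  a_7 = 0·1 + 1·2 + 1·3 + 1·-5 = 0
  a_8 = 0·0 + 1·1 + 1·2 + 1·3 = 6
  a_9 = 0·6 + 1·0 + 1·1 + 1·2 = 3
  a_10 = 0·3 + 1·6 + 1·0 + 1·1 = 7
  a_11 = 0·7 + 1·3 + 1·6 + 1·0 = 9
  a_12 = 0·9 + 1·7 + 1·3 + 1·6 = 16
  a_13 = 0·16 + 1·9 + 1·7 + 1·3 = 19
  a_14 = 0·19 + 1·16 + 1·9 + 1·7 = 32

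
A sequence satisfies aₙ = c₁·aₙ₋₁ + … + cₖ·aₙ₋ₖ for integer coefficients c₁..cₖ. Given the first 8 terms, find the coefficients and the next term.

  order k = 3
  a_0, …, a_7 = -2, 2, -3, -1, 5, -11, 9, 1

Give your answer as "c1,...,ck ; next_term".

  a_3 = -1·-3 + 0·2 + 2·-2 = -1
  a_4 = -1·-1 + 0·-3 + 2·2 = 5
  a_5 = -1·5 + 0·-1 + 2·-3 = -11
  a_6 = -1·-11 + 0·5 + 2·-1 = 9
  a_7 = -1·9 + 0·-11 + 2·5 = 1
  a_8 = -1·1 + 0·9 + 2·-11 = -23

-1,0,2 ; -23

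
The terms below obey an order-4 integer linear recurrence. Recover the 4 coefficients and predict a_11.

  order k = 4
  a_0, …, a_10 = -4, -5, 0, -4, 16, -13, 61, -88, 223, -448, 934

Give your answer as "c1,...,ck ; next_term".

  a_4 = -1·-4 + 3·0 + 0·-5 + -3·-4 = 16
  a_5 = -1·16 + 3·-4 + 0·0 + -3·-5 = -13
  a_6 = -1·-13 + 3·16 + 0·-4 + -3·0 = 61
  a_7 = -1·61 + 3·-13 + 0·16 + -3·-4 = -88
  a_8 = -1·-88 + 3·61 + 0·-13 + -3·16 = 223
  a_9 = -1·223 + 3·-88 + 0·61 + -3·-13 = -448
  a_10 = -1·-448 + 3·223 + 0·-88 + -3·61 = 934
  a_11 = -1·934 + 3·-448 + 0·223 + -3·-88 = -2014

-1,3,0,-3 ; -2014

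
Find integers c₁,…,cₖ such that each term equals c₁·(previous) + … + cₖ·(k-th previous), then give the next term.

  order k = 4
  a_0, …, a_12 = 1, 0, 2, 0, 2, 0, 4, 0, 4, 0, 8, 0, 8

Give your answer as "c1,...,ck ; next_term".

0,0,0,2 ; 0

  a_4 = 0·0 + 0·2 + 0·0 + 2·1 = 2
  a_5 = 0·2 + 0·0 + 0·2 + 2·0 = 0
  a_6 = 0·0 + 0·2 + 0·0 + 2·2 = 4
  a_7 = 0·4 + 0·0 + 0·2 + 2·0 = 0
  a_8 = 0·0 + 0·4 + 0·0 + 2·2 = 4
  a_9 = 0·4 + 0·0 + 0·4 + 2·0 = 0
  a_10 = 0·0 + 0·4 + 0·0 + 2·4 = 8
  a_11 = 0·8 + 0·0 + 0·4 + 2·0 = 0
  a_12 = 0·0 + 0·8 + 0·0 + 2·4 = 8
  a_13 = 0·8 + 0·0 + 0·8 + 2·0 = 0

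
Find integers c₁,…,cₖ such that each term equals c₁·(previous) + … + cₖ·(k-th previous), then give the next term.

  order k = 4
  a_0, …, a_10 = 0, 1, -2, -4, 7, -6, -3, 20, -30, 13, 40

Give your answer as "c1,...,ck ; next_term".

  a_4 = -1·-4 + -1·-2 + 1·1 + -1·0 = 7
  a_5 = -1·7 + -1·-4 + 1·-2 + -1·1 = -6
  a_6 = -1·-6 + -1·7 + 1·-4 + -1·-2 = -3
  a_7 = -1·-3 + -1·-6 + 1·7 + -1·-4 = 20
  a_8 = -1·20 + -1·-3 + 1·-6 + -1·7 = -30
  a_9 = -1·-30 + -1·20 + 1·-3 + -1·-6 = 13
  a_10 = -1·13 + -1·-30 + 1·20 + -1·-3 = 40
  a_11 = -1·40 + -1·13 + 1·-30 + -1·20 = -103

-1,-1,1,-1 ; -103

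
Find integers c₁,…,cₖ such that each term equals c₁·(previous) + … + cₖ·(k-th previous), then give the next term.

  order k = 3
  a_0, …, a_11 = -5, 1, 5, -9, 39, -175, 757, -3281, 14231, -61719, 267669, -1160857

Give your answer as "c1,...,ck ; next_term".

-4,1,-2 ; 5034535

  a_3 = -4·5 + 1·1 + -2·-5 = -9
  a_4 = -4·-9 + 1·5 + -2·1 = 39
  a_5 = -4·39 + 1·-9 + -2·5 = -175
  a_6 = -4·-175 + 1·39 + -2·-9 = 757
  a_7 = -4·757 + 1·-175 + -2·39 = -3281
  a_8 = -4·-3281 + 1·757 + -2·-175 = 14231
  a_9 = -4·14231 + 1·-3281 + -2·757 = -61719
  a_10 = -4·-61719 + 1·14231 + -2·-3281 = 267669
  a_11 = -4·267669 + 1·-61719 + -2·14231 = -1160857
  a_12 = -4·-1160857 + 1·267669 + -2·-61719 = 5034535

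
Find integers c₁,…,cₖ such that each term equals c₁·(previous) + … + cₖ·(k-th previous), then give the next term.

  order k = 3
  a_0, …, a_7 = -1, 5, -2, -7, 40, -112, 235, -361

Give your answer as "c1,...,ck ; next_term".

-3,-2,3 ; 277

  a_3 = -3·-2 + -2·5 + 3·-1 = -7
  a_4 = -3·-7 + -2·-2 + 3·5 = 40
  a_5 = -3·40 + -2·-7 + 3·-2 = -112
  a_6 = -3·-112 + -2·40 + 3·-7 = 235
  a_7 = -3·235 + -2·-112 + 3·40 = -361
  a_8 = -3·-361 + -2·235 + 3·-112 = 277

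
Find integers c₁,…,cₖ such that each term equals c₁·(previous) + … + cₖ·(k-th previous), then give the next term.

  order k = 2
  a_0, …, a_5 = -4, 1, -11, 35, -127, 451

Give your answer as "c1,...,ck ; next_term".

  a_2 = -3·1 + 2·-4 = -11
  a_3 = -3·-11 + 2·1 = 35
  a_4 = -3·35 + 2·-11 = -127
  a_5 = -3·-127 + 2·35 = 451
  a_6 = -3·451 + 2·-127 = -1607

-3,2 ; -1607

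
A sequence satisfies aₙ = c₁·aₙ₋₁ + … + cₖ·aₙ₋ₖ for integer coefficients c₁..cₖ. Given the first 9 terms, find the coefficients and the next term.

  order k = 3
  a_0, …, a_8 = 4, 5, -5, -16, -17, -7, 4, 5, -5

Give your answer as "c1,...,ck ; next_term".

2,-2,1 ; -16

  a_3 = 2·-5 + -2·5 + 1·4 = -16
  a_4 = 2·-16 + -2·-5 + 1·5 = -17
  a_5 = 2·-17 + -2·-16 + 1·-5 = -7
  a_6 = 2·-7 + -2·-17 + 1·-16 = 4
  a_7 = 2·4 + -2·-7 + 1·-17 = 5
  a_8 = 2·5 + -2·4 + 1·-7 = -5
  a_9 = 2·-5 + -2·5 + 1·4 = -16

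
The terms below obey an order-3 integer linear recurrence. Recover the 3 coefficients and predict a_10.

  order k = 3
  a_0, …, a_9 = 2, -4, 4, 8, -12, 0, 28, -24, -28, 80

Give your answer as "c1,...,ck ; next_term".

0,-1,2 ; -20

  a_3 = 0·4 + -1·-4 + 2·2 = 8
  a_4 = 0·8 + -1·4 + 2·-4 = -12
  a_5 = 0·-12 + -1·8 + 2·4 = 0
  a_6 = 0·0 + -1·-12 + 2·8 = 28
  a_7 = 0·28 + -1·0 + 2·-12 = -24
  a_8 = 0·-24 + -1·28 + 2·0 = -28
  a_9 = 0·-28 + -1·-24 + 2·28 = 80
  a_10 = 0·80 + -1·-28 + 2·-24 = -20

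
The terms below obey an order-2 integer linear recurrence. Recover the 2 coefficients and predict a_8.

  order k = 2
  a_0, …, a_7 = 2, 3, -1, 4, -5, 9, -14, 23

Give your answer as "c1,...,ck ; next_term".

-1,1 ; -37

  a_2 = -1·3 + 1·2 = -1
  a_3 = -1·-1 + 1·3 = 4
  a_4 = -1·4 + 1·-1 = -5
  a_5 = -1·-5 + 1·4 = 9
  a_6 = -1·9 + 1·-5 = -14
  a_7 = -1·-14 + 1·9 = 23
  a_8 = -1·23 + 1·-14 = -37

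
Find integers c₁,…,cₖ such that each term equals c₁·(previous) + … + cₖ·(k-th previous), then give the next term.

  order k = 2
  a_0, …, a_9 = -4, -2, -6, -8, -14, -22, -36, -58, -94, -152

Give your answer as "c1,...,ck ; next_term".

1,1 ; -246

  a_2 = 1·-2 + 1·-4 = -6
  a_3 = 1·-6 + 1·-2 = -8
  a_4 = 1·-8 + 1·-6 = -14
  a_5 = 1·-14 + 1·-8 = -22
  a_6 = 1·-22 + 1·-14 = -36
  a_7 = 1·-36 + 1·-22 = -58
  a_8 = 1·-58 + 1·-36 = -94
  a_9 = 1·-94 + 1·-58 = -152
  a_10 = 1·-152 + 1·-94 = -246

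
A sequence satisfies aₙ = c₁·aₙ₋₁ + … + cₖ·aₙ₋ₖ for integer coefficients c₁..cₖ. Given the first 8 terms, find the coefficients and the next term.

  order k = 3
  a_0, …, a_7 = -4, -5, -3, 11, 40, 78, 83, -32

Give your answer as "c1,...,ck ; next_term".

2,-1,-3 ; -381

  a_3 = 2·-3 + -1·-5 + -3·-4 = 11
  a_4 = 2·11 + -1·-3 + -3·-5 = 40
  a_5 = 2·40 + -1·11 + -3·-3 = 78
  a_6 = 2·78 + -1·40 + -3·11 = 83
  a_7 = 2·83 + -1·78 + -3·40 = -32
  a_8 = 2·-32 + -1·83 + -3·78 = -381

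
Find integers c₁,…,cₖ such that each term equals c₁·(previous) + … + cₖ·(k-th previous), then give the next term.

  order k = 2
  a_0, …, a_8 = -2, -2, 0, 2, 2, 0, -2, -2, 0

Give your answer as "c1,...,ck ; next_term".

  a_2 = 1·-2 + -1·-2 = 0
  a_3 = 1·0 + -1·-2 = 2
  a_4 = 1·2 + -1·0 = 2
  a_5 = 1·2 + -1·2 = 0
  a_6 = 1·0 + -1·2 = -2
  a_7 = 1·-2 + -1·0 = -2
  a_8 = 1·-2 + -1·-2 = 0
  a_9 = 1·0 + -1·-2 = 2

1,-1 ; 2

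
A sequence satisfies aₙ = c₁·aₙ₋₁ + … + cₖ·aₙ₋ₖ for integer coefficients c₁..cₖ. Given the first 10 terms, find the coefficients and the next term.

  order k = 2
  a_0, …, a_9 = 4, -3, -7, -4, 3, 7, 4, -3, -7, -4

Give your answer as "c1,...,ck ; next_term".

1,-1 ; 3

  a_2 = 1·-3 + -1·4 = -7
  a_3 = 1·-7 + -1·-3 = -4
  a_4 = 1·-4 + -1·-7 = 3
  a_5 = 1·3 + -1·-4 = 7
  a_6 = 1·7 + -1·3 = 4
  a_7 = 1·4 + -1·7 = -3
  a_8 = 1·-3 + -1·4 = -7
  a_9 = 1·-7 + -1·-3 = -4
  a_10 = 1·-4 + -1·-7 = 3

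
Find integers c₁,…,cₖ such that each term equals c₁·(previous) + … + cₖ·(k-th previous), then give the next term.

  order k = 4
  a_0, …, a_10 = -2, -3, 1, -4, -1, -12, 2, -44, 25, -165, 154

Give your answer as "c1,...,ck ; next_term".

  a_4 = -1·-4 + 3·1 + 2·-3 + 1·-2 = -1
  a_5 = -1·-1 + 3·-4 + 2·1 + 1·-3 = -12
  a_6 = -1·-12 + 3·-1 + 2·-4 + 1·1 = 2
  a_7 = -1·2 + 3·-12 + 2·-1 + 1·-4 = -44
  a_8 = -1·-44 + 3·2 + 2·-12 + 1·-1 = 25
  a_9 = -1·25 + 3·-44 + 2·2 + 1·-12 = -165
  a_10 = -1·-165 + 3·25 + 2·-44 + 1·2 = 154
  a_11 = -1·154 + 3·-165 + 2·25 + 1·-44 = -643

-1,3,2,1 ; -643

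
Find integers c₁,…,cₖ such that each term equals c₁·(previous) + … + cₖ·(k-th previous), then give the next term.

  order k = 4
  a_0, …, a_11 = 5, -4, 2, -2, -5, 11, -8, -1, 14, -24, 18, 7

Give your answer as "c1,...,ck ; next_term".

-1,-1,0,-1 ; -39

  a_4 = -1·-2 + -1·2 + 0·-4 + -1·5 = -5
  a_5 = -1·-5 + -1·-2 + 0·2 + -1·-4 = 11
  a_6 = -1·11 + -1·-5 + 0·-2 + -1·2 = -8
  a_7 = -1·-8 + -1·11 + 0·-5 + -1·-2 = -1
  a_8 = -1·-1 + -1·-8 + 0·11 + -1·-5 = 14
  a_9 = -1·14 + -1·-1 + 0·-8 + -1·11 = -24
  a_10 = -1·-24 + -1·14 + 0·-1 + -1·-8 = 18
  a_11 = -1·18 + -1·-24 + 0·14 + -1·-1 = 7
  a_12 = -1·7 + -1·18 + 0·-24 + -1·14 = -39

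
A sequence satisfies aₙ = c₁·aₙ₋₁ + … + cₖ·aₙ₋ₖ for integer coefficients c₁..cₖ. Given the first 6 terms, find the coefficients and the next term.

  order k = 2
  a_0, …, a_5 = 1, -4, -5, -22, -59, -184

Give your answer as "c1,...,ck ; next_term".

  a_2 = 2·-4 + 3·1 = -5
  a_3 = 2·-5 + 3·-4 = -22
  a_4 = 2·-22 + 3·-5 = -59
  a_5 = 2·-59 + 3·-22 = -184
  a_6 = 2·-184 + 3·-59 = -545

2,3 ; -545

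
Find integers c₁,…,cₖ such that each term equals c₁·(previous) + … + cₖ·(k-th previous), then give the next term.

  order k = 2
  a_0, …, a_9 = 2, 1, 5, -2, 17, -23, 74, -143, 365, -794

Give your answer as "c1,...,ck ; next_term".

  a_2 = -1·1 + 3·2 = 5
  a_3 = -1·5 + 3·1 = -2
  a_4 = -1·-2 + 3·5 = 17
  a_5 = -1·17 + 3·-2 = -23
  a_6 = -1·-23 + 3·17 = 74
  a_7 = -1·74 + 3·-23 = -143
  a_8 = -1·-143 + 3·74 = 365
  a_9 = -1·365 + 3·-143 = -794
  a_10 = -1·-794 + 3·365 = 1889

-1,3 ; 1889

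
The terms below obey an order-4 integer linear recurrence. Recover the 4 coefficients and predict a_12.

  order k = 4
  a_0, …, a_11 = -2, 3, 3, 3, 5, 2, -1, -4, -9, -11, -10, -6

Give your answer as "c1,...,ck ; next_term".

  a_4 = 1·3 + 0·3 + 0·3 + -1·-2 = 5
  a_5 = 1·5 + 0·3 + 0·3 + -1·3 = 2
  a_6 = 1·2 + 0·5 + 0·3 + -1·3 = -1
  a_7 = 1·-1 + 0·2 + 0·5 + -1·3 = -4
  a_8 = 1·-4 + 0·-1 + 0·2 + -1·5 = -9
  a_9 = 1·-9 + 0·-4 + 0·-1 + -1·2 = -11
  a_10 = 1·-11 + 0·-9 + 0·-4 + -1·-1 = -10
  a_11 = 1·-10 + 0·-11 + 0·-9 + -1·-4 = -6
  a_12 = 1·-6 + 0·-10 + 0·-11 + -1·-9 = 3

1,0,0,-1 ; 3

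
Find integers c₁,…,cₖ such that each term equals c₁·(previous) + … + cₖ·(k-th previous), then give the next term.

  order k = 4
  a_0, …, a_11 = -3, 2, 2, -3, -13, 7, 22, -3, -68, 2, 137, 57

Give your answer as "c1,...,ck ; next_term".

  a_4 = 0·-3 + -1·2 + -1·2 + 3·-3 = -13
  a_5 = 0·-13 + -1·-3 + -1·2 + 3·2 = 7
  a_6 = 0·7 + -1·-13 + -1·-3 + 3·2 = 22
  a_7 = 0·22 + -1·7 + -1·-13 + 3·-3 = -3
  a_8 = 0·-3 + -1·22 + -1·7 + 3·-13 = -68
  a_9 = 0·-68 + -1·-3 + -1·22 + 3·7 = 2
  a_10 = 0·2 + -1·-68 + -1·-3 + 3·22 = 137
  a_11 = 0·137 + -1·2 + -1·-68 + 3·-3 = 57
  a_12 = 0·57 + -1·137 + -1·2 + 3·-68 = -343

0,-1,-1,3 ; -343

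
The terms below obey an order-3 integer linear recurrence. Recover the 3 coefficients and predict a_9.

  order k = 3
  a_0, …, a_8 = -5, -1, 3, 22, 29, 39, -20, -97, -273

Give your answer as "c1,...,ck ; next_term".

1,1,-4 ; -290

  a_3 = 1·3 + 1·-1 + -4·-5 = 22
  a_4 = 1·22 + 1·3 + -4·-1 = 29
  a_5 = 1·29 + 1·22 + -4·3 = 39
  a_6 = 1·39 + 1·29 + -4·22 = -20
  a_7 = 1·-20 + 1·39 + -4·29 = -97
  a_8 = 1·-97 + 1·-20 + -4·39 = -273
  a_9 = 1·-273 + 1·-97 + -4·-20 = -290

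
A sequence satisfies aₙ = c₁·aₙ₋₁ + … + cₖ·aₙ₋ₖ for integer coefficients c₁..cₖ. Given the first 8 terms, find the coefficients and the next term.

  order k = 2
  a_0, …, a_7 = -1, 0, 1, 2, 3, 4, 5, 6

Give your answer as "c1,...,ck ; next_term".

2,-1 ; 7

  a_2 = 2·0 + -1·-1 = 1
  a_3 = 2·1 + -1·0 = 2
  a_4 = 2·2 + -1·1 = 3
  a_5 = 2·3 + -1·2 = 4
  a_6 = 2·4 + -1·3 = 5
  a_7 = 2·5 + -1·4 = 6
  a_8 = 2·6 + -1·5 = 7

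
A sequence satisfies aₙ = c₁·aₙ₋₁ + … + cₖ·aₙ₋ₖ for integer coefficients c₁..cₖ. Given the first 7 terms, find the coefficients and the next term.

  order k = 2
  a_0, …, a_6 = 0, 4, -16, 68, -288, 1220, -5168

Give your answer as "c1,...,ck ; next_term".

-4,1 ; 21892

  a_2 = -4·4 + 1·0 = -16
  a_3 = -4·-16 + 1·4 = 68
  a_4 = -4·68 + 1·-16 = -288
  a_5 = -4·-288 + 1·68 = 1220
  a_6 = -4·1220 + 1·-288 = -5168
  a_7 = -4·-5168 + 1·1220 = 21892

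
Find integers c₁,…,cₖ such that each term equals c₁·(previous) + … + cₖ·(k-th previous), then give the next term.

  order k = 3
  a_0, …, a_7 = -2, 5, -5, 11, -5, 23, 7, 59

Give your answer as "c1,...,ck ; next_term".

0,3,2 ; 67

  a_3 = 0·-5 + 3·5 + 2·-2 = 11
  a_4 = 0·11 + 3·-5 + 2·5 = -5
  a_5 = 0·-5 + 3·11 + 2·-5 = 23
  a_6 = 0·23 + 3·-5 + 2·11 = 7
  a_7 = 0·7 + 3·23 + 2·-5 = 59
  a_8 = 0·59 + 3·7 + 2·23 = 67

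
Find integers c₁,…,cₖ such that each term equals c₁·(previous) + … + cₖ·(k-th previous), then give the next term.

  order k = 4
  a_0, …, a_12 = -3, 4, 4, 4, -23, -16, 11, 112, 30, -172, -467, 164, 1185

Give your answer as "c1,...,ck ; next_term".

  a_4 = 0·4 + -1·4 + -4·4 + 1·-3 = -23
  a_5 = 0·-23 + -1·4 + -4·4 + 1·4 = -16
  a_6 = 0·-16 + -1·-23 + -4·4 + 1·4 = 11
  a_7 = 0·11 + -1·-16 + -4·-23 + 1·4 = 112
  a_8 = 0·112 + -1·11 + -4·-16 + 1·-23 = 30
  a_9 = 0·30 + -1·112 + -4·11 + 1·-16 = -172
  a_10 = 0·-172 + -1·30 + -4·112 + 1·11 = -467
  a_11 = 0·-467 + -1·-172 + -4·30 + 1·112 = 164
  a_12 = 0·164 + -1·-467 + -4·-172 + 1·30 = 1185
  a_13 = 0·1185 + -1·164 + -4·-467 + 1·-172 = 1532

0,-1,-4,1 ; 1532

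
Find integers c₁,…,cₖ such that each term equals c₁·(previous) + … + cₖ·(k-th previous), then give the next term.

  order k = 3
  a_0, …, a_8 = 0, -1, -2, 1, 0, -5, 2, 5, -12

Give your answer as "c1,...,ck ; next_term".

0,-1,2 ; -1

  a_3 = 0·-2 + -1·-1 + 2·0 = 1
  a_4 = 0·1 + -1·-2 + 2·-1 = 0
  a_5 = 0·0 + -1·1 + 2·-2 = -5
  a_6 = 0·-5 + -1·0 + 2·1 = 2
  a_7 = 0·2 + -1·-5 + 2·0 = 5
  a_8 = 0·5 + -1·2 + 2·-5 = -12
  a_9 = 0·-12 + -1·5 + 2·2 = -1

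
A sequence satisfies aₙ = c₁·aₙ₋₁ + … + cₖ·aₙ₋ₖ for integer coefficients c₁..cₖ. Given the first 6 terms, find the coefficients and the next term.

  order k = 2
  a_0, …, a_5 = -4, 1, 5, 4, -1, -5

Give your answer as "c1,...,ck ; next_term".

1,-1 ; -4

  a_2 = 1·1 + -1·-4 = 5
  a_3 = 1·5 + -1·1 = 4
  a_4 = 1·4 + -1·5 = -1
  a_5 = 1·-1 + -1·4 = -5
  a_6 = 1·-5 + -1·-1 = -4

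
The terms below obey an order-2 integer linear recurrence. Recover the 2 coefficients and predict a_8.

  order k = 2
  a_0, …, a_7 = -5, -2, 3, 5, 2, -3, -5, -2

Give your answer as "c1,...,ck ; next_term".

1,-1 ; 3

  a_2 = 1·-2 + -1·-5 = 3
  a_3 = 1·3 + -1·-2 = 5
  a_4 = 1·5 + -1·3 = 2
  a_5 = 1·2 + -1·5 = -3
  a_6 = 1·-3 + -1·2 = -5
  a_7 = 1·-5 + -1·-3 = -2
  a_8 = 1·-2 + -1·-5 = 3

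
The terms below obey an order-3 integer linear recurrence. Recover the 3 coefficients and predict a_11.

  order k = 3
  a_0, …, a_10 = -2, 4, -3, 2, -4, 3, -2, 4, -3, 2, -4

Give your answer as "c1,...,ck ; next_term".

  a_3 = 0·-3 + 0·4 + -1·-2 = 2
  a_4 = 0·2 + 0·-3 + -1·4 = -4
  a_5 = 0·-4 + 0·2 + -1·-3 = 3
  a_6 = 0·3 + 0·-4 + -1·2 = -2
  a_7 = 0·-2 + 0·3 + -1·-4 = 4
  a_8 = 0·4 + 0·-2 + -1·3 = -3
  a_9 = 0·-3 + 0·4 + -1·-2 = 2
  a_10 = 0·2 + 0·-3 + -1·4 = -4
  a_11 = 0·-4 + 0·2 + -1·-3 = 3

0,0,-1 ; 3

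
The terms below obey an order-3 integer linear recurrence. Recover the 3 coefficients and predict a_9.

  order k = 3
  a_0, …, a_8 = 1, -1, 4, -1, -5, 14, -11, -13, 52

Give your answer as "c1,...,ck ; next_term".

-1,-1,2 ; -61

  a_3 = -1·4 + -1·-1 + 2·1 = -1
  a_4 = -1·-1 + -1·4 + 2·-1 = -5
  a_5 = -1·-5 + -1·-1 + 2·4 = 14
  a_6 = -1·14 + -1·-5 + 2·-1 = -11
  a_7 = -1·-11 + -1·14 + 2·-5 = -13
  a_8 = -1·-13 + -1·-11 + 2·14 = 52
  a_9 = -1·52 + -1·-13 + 2·-11 = -61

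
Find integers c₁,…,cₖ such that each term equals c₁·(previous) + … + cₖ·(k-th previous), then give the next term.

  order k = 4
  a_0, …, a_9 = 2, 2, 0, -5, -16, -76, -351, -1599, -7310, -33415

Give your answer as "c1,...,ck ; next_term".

4,2,3,-1 ; -152726

  a_4 = 4·-5 + 2·0 + 3·2 + -1·2 = -16
  a_5 = 4·-16 + 2·-5 + 3·0 + -1·2 = -76
  a_6 = 4·-76 + 2·-16 + 3·-5 + -1·0 = -351
  a_7 = 4·-351 + 2·-76 + 3·-16 + -1·-5 = -1599
  a_8 = 4·-1599 + 2·-351 + 3·-76 + -1·-16 = -7310
  a_9 = 4·-7310 + 2·-1599 + 3·-351 + -1·-76 = -33415
  a_10 = 4·-33415 + 2·-7310 + 3·-1599 + -1·-351 = -152726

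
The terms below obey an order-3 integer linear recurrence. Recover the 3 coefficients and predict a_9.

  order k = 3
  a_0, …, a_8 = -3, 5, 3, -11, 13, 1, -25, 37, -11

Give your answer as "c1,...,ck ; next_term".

  a_3 = -1·3 + -1·5 + 1·-3 = -11
  a_4 = -1·-11 + -1·3 + 1·5 = 13
  a_5 = -1·13 + -1·-11 + 1·3 = 1
  a_6 = -1·1 + -1·13 + 1·-11 = -25
  a_7 = -1·-25 + -1·1 + 1·13 = 37
  a_8 = -1·37 + -1·-25 + 1·1 = -11
  a_9 = -1·-11 + -1·37 + 1·-25 = -51

-1,-1,1 ; -51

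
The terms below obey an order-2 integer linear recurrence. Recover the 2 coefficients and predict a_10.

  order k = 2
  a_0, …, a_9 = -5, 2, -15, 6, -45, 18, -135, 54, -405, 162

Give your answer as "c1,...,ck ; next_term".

  a_2 = 0·2 + 3·-5 = -15
  a_3 = 0·-15 + 3·2 = 6
  a_4 = 0·6 + 3·-15 = -45
  a_5 = 0·-45 + 3·6 = 18
  a_6 = 0·18 + 3·-45 = -135
  a_7 = 0·-135 + 3·18 = 54
  a_8 = 0·54 + 3·-135 = -405
  a_9 = 0·-405 + 3·54 = 162
  a_10 = 0·162 + 3·-405 = -1215

0,3 ; -1215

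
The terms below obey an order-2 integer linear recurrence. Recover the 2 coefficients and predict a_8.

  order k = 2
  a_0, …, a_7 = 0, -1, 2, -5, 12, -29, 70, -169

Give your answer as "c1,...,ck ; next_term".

-2,1 ; 408

  a_2 = -2·-1 + 1·0 = 2
  a_3 = -2·2 + 1·-1 = -5
  a_4 = -2·-5 + 1·2 = 12
  a_5 = -2·12 + 1·-5 = -29
  a_6 = -2·-29 + 1·12 = 70
  a_7 = -2·70 + 1·-29 = -169
  a_8 = -2·-169 + 1·70 = 408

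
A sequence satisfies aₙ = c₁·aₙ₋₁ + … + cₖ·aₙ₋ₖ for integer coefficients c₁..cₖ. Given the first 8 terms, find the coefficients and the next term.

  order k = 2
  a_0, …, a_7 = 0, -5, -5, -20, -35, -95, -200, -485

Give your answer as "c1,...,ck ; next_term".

  a_2 = 1·-5 + 3·0 = -5
  a_3 = 1·-5 + 3·-5 = -20
  a_4 = 1·-20 + 3·-5 = -35
  a_5 = 1·-35 + 3·-20 = -95
  a_6 = 1·-95 + 3·-35 = -200
  a_7 = 1·-200 + 3·-95 = -485
  a_8 = 1·-485 + 3·-200 = -1085

1,3 ; -1085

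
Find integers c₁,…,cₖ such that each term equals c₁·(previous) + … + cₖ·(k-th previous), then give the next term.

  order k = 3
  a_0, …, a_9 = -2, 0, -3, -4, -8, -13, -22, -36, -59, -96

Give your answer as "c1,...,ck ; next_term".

  a_3 = 2·-3 + 0·0 + -1·-2 = -4
  a_4 = 2·-4 + 0·-3 + -1·0 = -8
  a_5 = 2·-8 + 0·-4 + -1·-3 = -13
  a_6 = 2·-13 + 0·-8 + -1·-4 = -22
  a_7 = 2·-22 + 0·-13 + -1·-8 = -36
  a_8 = 2·-36 + 0·-22 + -1·-13 = -59
  a_9 = 2·-59 + 0·-36 + -1·-22 = -96
  a_10 = 2·-96 + 0·-59 + -1·-36 = -156

2,0,-1 ; -156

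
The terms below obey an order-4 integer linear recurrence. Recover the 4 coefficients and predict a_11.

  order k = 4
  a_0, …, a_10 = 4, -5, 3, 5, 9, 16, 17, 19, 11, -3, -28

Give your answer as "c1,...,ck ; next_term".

1,1,-1,-1 ; -61

  a_4 = 1·5 + 1·3 + -1·-5 + -1·4 = 9
  a_5 = 1·9 + 1·5 + -1·3 + -1·-5 = 16
  a_6 = 1·16 + 1·9 + -1·5 + -1·3 = 17
  a_7 = 1·17 + 1·16 + -1·9 + -1·5 = 19
  a_8 = 1·19 + 1·17 + -1·16 + -1·9 = 11
  a_9 = 1·11 + 1·19 + -1·17 + -1·16 = -3
  a_10 = 1·-3 + 1·11 + -1·19 + -1·17 = -28
  a_11 = 1·-28 + 1·-3 + -1·11 + -1·19 = -61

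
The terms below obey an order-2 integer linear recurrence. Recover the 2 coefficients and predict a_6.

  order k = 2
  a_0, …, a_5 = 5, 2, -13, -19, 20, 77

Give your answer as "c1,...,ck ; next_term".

  a_2 = 1·2 + -3·5 = -13
  a_3 = 1·-13 + -3·2 = -19
  a_4 = 1·-19 + -3·-13 = 20
  a_5 = 1·20 + -3·-19 = 77
  a_6 = 1·77 + -3·20 = 17

1,-3 ; 17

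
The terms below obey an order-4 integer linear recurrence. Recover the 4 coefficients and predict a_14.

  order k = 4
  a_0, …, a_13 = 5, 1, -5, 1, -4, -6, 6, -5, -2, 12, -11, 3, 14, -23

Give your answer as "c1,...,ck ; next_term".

0,0,1,-1 ; 14

  a_4 = 0·1 + 0·-5 + 1·1 + -1·5 = -4
  a_5 = 0·-4 + 0·1 + 1·-5 + -1·1 = -6
  a_6 = 0·-6 + 0·-4 + 1·1 + -1·-5 = 6
  a_7 = 0·6 + 0·-6 + 1·-4 + -1·1 = -5
  a_8 = 0·-5 + 0·6 + 1·-6 + -1·-4 = -2
  a_9 = 0·-2 + 0·-5 + 1·6 + -1·-6 = 12
  a_10 = 0·12 + 0·-2 + 1·-5 + -1·6 = -11
  a_11 = 0·-11 + 0·12 + 1·-2 + -1·-5 = 3
  a_12 = 0·3 + 0·-11 + 1·12 + -1·-2 = 14
  a_13 = 0·14 + 0·3 + 1·-11 + -1·12 = -23
  a_14 = 0·-23 + 0·14 + 1·3 + -1·-11 = 14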